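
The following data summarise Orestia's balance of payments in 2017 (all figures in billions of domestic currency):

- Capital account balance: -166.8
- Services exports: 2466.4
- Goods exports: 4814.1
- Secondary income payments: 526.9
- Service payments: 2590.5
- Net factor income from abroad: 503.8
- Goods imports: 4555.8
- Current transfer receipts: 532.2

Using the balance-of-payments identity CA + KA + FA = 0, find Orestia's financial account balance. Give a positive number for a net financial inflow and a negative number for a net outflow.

Goods balance = 4814.1 - 4555.8 = 258.3
Services balance = 2466.4 - 2590.5 = -124.1
Trade balance (goods + services) = 258.3 + (-124.1) = 134.2
Net primary income = 503.8
Net secondary income = 532.2 - 526.9 = 5.3
Current account = 134.2 + 503.8 + 5.3 = 643.3
Financial account = -(643.3 + (-166.8)) = -476.5

-476.5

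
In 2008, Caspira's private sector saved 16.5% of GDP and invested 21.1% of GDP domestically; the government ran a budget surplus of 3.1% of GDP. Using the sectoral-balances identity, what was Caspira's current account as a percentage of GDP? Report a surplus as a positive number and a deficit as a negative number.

By the sectoral-balances identity, CA = (S_private - I) + (T - G).
Private balance = 16.5 - 21.1 = -4.6
Government balance (T - G) = 3.1
CA = -4.6 + 3.1 = -1.5

-1.5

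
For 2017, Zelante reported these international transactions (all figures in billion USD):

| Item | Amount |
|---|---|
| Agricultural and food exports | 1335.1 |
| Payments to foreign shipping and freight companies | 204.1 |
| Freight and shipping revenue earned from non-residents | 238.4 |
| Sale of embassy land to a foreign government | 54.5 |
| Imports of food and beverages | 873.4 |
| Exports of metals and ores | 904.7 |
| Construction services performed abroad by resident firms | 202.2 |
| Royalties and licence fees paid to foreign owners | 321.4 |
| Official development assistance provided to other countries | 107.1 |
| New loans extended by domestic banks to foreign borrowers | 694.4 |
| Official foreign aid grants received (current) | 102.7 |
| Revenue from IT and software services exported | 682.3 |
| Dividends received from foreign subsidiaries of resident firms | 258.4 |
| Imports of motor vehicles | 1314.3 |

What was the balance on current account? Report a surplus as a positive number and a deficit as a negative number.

Goods: -1314.3 + 904.7 - 873.4 + 1335.1 = 52.1
Services: 682.3 - 204.1 + 202.2 + 238.4 - 321.4 = 597.4
Primary income: 258.4
Secondary income: -107.1 + 102.7 = -4.4
Current account = 52.1 + 597.4 + 258.4 + (-4.4) = 903.5
(Excluded from the current account — capital account: sale of embassy land to a foreign government 54.5; financial account: new loans extended by domestic banks to foreign borrowers 694.4.)

903.5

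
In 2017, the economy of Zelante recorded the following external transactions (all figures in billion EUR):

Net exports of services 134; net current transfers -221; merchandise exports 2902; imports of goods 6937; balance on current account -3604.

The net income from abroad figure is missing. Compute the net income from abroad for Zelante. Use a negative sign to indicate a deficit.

518

Current account = goods balance + services balance + net primary income + net secondary income
Sum of the known components = -4122
Net income from abroad = CA - (known components) = -3604 - (-4122) = 518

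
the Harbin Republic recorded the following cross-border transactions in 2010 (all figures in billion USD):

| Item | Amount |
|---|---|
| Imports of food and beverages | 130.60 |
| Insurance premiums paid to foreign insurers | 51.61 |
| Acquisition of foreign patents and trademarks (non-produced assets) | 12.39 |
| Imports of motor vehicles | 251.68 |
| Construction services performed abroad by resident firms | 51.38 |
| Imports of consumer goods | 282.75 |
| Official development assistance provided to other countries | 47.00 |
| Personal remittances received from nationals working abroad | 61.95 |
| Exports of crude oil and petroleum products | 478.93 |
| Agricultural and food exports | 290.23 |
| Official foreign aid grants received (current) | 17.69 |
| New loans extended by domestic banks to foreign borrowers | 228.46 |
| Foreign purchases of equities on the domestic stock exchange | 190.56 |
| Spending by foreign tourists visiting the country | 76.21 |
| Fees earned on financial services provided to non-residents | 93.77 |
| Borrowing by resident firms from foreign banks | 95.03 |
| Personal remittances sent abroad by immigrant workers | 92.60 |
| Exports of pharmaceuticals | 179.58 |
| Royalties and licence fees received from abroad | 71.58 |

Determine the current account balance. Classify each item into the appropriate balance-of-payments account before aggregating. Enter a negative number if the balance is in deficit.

Goods: 290.23 - 282.75 - 251.68 + 179.58 - 130.60 + 478.93 = 283.71
Services: -51.61 + 71.58 + 76.21 + 93.77 + 51.38 = 241.33
Secondary income: -92.60 + 17.69 - 47.00 + 61.95 = -59.96
Current account = 283.71 + 241.33 + (-59.96) = 465.08
(Excluded from the current account — capital account: acquisition of foreign patents and trademarks (non-produced assets) 12.39; financial account: new loans extended by domestic banks to foreign borrowers 228.46, foreign purchases of equities on the domestic stock exchange 190.56, borrowing by resident firms from foreign banks 95.03.)

465.08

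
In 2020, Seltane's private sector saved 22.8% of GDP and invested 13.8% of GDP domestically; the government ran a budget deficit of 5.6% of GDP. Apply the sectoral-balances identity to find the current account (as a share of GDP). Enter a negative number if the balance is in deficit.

3.4

By the sectoral-balances identity, CA = (S_private - I) + (T - G).
Private balance = 22.8 - 13.8 = 9.0
Government balance (T - G) = -5.6
CA = 9.0 + (-5.6) = 3.4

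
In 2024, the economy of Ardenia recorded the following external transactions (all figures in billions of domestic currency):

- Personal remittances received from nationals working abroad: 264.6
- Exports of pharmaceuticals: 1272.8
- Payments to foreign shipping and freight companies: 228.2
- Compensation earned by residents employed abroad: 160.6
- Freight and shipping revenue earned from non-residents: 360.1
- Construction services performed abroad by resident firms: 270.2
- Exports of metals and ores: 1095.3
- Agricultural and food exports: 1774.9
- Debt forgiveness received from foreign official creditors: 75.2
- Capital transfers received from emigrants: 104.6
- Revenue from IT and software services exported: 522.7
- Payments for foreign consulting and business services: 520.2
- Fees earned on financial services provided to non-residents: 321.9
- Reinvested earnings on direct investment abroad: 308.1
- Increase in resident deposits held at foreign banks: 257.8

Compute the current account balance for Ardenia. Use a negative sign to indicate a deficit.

5602.8

Goods: 1774.9 + 1272.8 + 1095.3 = 4143.0
Services: 321.9 + 522.7 + 360.1 + 270.2 - 520.2 - 228.2 = 726.5
Primary income: 308.1 + 160.6 = 468.7
Secondary income: 264.6
Current account = 4143.0 + 726.5 + 468.7 + 264.6 = 5602.8
(Excluded from the current account — capital account: debt forgiveness received from foreign official creditors 75.2, capital transfers received from emigrants 104.6; financial account: increase in resident deposits held at foreign banks 257.8.)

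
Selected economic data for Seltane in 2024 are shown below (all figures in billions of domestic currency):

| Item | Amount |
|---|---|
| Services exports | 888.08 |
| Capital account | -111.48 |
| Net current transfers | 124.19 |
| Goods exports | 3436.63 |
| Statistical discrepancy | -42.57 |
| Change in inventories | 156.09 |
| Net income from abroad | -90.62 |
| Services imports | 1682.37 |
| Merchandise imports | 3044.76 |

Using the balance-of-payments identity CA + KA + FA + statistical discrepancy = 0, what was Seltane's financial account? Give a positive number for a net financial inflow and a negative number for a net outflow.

Goods balance = 3436.63 - 3044.76 = 391.87
Services balance = 888.08 - 1682.37 = -794.29
Trade balance (goods + services) = 391.87 + (-794.29) = -402.42
Net primary income = -90.62
Net secondary income = 124.19
Current account = -402.42 + (-90.62) + 124.19 = -368.85
Financial account = -(-368.85 + (-111.48) + (-42.57)) = 522.90

522.90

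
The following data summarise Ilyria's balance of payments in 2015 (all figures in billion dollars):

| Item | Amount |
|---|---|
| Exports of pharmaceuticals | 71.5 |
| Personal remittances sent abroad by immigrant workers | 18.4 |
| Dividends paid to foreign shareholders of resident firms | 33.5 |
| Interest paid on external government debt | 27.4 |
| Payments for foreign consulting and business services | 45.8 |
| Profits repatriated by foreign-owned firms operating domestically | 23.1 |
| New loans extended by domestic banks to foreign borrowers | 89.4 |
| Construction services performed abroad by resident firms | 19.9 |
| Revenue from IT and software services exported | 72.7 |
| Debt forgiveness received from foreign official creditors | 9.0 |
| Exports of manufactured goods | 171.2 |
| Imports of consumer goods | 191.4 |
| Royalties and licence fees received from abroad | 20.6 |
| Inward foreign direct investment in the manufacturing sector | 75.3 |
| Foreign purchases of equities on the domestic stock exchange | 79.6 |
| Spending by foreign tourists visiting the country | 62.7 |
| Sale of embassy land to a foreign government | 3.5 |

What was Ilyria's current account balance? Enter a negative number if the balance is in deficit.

79.0

Goods: -191.4 + 171.2 + 71.5 = 51.3
Services: 72.7 + 62.7 + 20.6 - 45.8 + 19.9 = 130.1
Primary income: -27.4 - 33.5 - 23.1 = -84.0
Secondary income: -18.4
Current account = 51.3 + 130.1 + (-84.0) + (-18.4) = 79.0
(Excluded from the current account — financial account: new loans extended by domestic banks to foreign borrowers 89.4, inward foreign direct investment in the manufacturing sector 75.3, foreign purchases of equities on the domestic stock exchange 79.6; capital account: debt forgiveness received from foreign official creditors 9.0, sale of embassy land to a foreign government 3.5.)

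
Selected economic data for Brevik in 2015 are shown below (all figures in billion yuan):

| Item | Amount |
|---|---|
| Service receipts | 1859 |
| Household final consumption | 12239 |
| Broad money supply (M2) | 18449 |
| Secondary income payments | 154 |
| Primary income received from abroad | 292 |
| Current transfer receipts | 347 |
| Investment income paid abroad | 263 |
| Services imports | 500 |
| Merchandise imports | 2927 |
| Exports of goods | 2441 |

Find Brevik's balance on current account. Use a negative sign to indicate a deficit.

1095

Goods balance = 2441 - 2927 = -486
Services balance = 1859 - 500 = 1359
Trade balance (goods + services) = -486 + 1359 = 873
Net primary income = 292 - 263 = 29
Net secondary income = 347 - 154 = 193
Current account = 873 + 29 + 193 = 1095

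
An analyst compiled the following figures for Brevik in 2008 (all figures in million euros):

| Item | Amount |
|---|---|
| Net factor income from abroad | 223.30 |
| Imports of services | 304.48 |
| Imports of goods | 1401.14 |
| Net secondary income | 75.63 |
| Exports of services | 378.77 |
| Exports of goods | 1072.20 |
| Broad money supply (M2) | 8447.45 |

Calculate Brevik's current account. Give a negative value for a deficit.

Goods balance = 1072.20 - 1401.14 = -328.94
Services balance = 378.77 - 304.48 = 74.29
Trade balance (goods + services) = -328.94 + 74.29 = -254.65
Net primary income = 223.30
Net secondary income = 75.63
Current account = -254.65 + 223.30 + 75.63 = 44.28

44.28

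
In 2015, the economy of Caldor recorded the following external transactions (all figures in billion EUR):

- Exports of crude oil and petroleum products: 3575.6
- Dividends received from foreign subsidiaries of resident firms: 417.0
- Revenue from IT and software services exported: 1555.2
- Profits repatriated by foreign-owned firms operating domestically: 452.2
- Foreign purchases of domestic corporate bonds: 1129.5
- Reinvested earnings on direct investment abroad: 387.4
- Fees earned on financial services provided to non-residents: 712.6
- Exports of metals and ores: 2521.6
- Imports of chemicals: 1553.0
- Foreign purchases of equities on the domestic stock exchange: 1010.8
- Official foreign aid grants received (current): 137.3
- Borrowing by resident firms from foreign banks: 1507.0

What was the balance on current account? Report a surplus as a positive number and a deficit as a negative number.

7301.5

Goods: 3575.6 + 2521.6 - 1553.0 = 4544.2
Services: 712.6 + 1555.2 = 2267.8
Primary income: 387.4 - 452.2 + 417.0 = 352.2
Secondary income: 137.3
Current account = 4544.2 + 2267.8 + 352.2 + 137.3 = 7301.5
(Excluded from the current account — financial account: foreign purchases of domestic corporate bonds 1129.5, foreign purchases of equities on the domestic stock exchange 1010.8, borrowing by resident firms from foreign banks 1507.0.)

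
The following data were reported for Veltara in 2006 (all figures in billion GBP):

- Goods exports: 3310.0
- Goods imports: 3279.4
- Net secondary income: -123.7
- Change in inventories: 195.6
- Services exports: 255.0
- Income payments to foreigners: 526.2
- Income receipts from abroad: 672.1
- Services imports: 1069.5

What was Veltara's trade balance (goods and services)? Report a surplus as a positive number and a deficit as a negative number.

-783.9

Goods balance = 3310.0 - 3279.4 = 30.6
Services balance = 255.0 - 1069.5 = -814.5
Trade balance (goods + services) = 30.6 + (-814.5) = -783.9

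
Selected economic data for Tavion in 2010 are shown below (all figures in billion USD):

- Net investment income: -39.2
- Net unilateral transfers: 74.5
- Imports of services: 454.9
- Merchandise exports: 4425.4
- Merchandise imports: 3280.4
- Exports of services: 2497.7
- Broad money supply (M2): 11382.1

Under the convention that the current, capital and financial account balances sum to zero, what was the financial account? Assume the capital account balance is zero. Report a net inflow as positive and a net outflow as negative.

Goods balance = 4425.4 - 3280.4 = 1145.0
Services balance = 2497.7 - 454.9 = 2042.8
Trade balance (goods + services) = 1145.0 + 2042.8 = 3187.8
Net primary income = -39.2
Net secondary income = 74.5
Current account = 3187.8 + (-39.2) + 74.5 = 3223.1
Financial account = -(3223.1) = -3223.1

-3223.1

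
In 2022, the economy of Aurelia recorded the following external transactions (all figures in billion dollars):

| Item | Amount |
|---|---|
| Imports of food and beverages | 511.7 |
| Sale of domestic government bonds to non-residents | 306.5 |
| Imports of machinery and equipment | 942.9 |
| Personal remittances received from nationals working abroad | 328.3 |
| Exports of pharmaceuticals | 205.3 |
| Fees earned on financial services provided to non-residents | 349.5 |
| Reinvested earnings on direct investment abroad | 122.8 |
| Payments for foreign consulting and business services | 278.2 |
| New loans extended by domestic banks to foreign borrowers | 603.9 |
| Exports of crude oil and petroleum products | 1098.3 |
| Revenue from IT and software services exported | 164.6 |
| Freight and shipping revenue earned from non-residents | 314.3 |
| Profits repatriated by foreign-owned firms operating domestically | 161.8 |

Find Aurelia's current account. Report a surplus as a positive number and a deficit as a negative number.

688.5

Goods: -511.7 + 205.3 - 942.9 + 1098.3 = -151.0
Services: 314.3 + 349.5 + 164.6 - 278.2 = 550.2
Primary income: 122.8 - 161.8 = -39.0
Secondary income: 328.3
Current account = (-151.0) + 550.2 + (-39.0) + 328.3 = 688.5
(Excluded from the current account — financial account: sale of domestic government bonds to non-residents 306.5, new loans extended by domestic banks to foreign borrowers 603.9.)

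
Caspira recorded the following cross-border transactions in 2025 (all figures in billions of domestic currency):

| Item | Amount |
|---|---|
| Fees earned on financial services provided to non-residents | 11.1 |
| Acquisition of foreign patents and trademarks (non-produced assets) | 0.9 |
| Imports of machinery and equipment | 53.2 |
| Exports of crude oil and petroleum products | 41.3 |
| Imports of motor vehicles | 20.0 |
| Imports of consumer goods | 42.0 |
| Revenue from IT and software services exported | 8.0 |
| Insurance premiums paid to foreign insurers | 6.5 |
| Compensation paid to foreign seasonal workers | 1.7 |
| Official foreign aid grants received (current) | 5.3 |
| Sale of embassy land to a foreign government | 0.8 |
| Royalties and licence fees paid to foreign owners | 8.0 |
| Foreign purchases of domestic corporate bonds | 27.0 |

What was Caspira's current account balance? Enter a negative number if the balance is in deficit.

-65.7

Goods: -20.0 - 53.2 - 42.0 + 41.3 = -73.9
Services: 8.0 + 11.1 - 8.0 - 6.5 = 4.6
Primary income: -1.7
Secondary income: 5.3
Current account = (-73.9) + 4.6 + (-1.7) + 5.3 = -65.7
(Excluded from the current account — capital account: acquisition of foreign patents and trademarks (non-produced assets) 0.9, sale of embassy land to a foreign government 0.8; financial account: foreign purchases of domestic corporate bonds 27.0.)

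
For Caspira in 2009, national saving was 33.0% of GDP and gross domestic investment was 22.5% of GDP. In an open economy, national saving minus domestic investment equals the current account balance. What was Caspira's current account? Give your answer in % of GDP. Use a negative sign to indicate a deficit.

10.5

CA = S - I = 33.0 - 22.5 = 10.5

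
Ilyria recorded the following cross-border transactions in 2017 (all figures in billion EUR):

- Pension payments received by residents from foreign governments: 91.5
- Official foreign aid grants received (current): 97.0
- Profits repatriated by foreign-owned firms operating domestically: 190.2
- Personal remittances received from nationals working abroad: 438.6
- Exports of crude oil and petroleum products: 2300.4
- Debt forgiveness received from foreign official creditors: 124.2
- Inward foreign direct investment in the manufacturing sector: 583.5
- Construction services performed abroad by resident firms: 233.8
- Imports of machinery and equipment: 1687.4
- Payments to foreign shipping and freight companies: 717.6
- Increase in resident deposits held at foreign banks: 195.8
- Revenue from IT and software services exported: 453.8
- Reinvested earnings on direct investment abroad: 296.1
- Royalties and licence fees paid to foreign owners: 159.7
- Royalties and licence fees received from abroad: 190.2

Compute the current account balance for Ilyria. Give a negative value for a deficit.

Goods: 2300.4 - 1687.4 = 613.0
Services: 453.8 - 159.7 - 717.6 + 233.8 + 190.2 = 0.5
Primary income: 296.1 - 190.2 = 105.9
Secondary income: 91.5 + 438.6 + 97.0 = 627.1
Current account = 613.0 + 0.5 + 105.9 + 627.1 = 1346.5
(Excluded from the current account — capital account: debt forgiveness received from foreign official creditors 124.2; financial account: inward foreign direct investment in the manufacturing sector 583.5, increase in resident deposits held at foreign banks 195.8.)

1346.5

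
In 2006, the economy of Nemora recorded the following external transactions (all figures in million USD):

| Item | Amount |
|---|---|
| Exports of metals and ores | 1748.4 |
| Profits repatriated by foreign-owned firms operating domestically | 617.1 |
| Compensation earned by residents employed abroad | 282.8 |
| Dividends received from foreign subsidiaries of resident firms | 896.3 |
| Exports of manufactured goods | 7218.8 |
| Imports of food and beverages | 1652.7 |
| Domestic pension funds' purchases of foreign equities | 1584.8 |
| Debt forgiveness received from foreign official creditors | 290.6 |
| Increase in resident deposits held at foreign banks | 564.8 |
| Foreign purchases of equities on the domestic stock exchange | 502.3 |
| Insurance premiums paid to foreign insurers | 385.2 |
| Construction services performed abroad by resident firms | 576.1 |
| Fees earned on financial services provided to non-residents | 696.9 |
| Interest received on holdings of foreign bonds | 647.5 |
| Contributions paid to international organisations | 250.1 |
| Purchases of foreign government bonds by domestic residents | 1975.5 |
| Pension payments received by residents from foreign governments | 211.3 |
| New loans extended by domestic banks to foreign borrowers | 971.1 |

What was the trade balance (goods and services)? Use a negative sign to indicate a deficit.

Goods: 7218.8 - 1652.7 + 1748.4 = 7314.5
Services: 696.9 + 576.1 - 385.2 = 887.8
Trade balance = 7314.5 + 887.8 = 8202.3
(Excluded from the trade balance — primary income: profits repatriated by foreign-owned firms operating domestically 617.1, compensation earned by residents employed abroad 282.8, dividends received from foreign subsidiaries of resident firms 896.3, interest received on holdings of foreign bonds 647.5; financial account: domestic pension funds' purchases of foreign equities 1584.8, increase in resident deposits held at foreign banks 564.8, foreign purchases of equities on the domestic stock exchange 502.3, purchases of foreign government bonds by domestic residents 1975.5, new loans extended by domestic banks to foreign borrowers 971.1; capital account: debt forgiveness received from foreign official creditors 290.6; secondary income: contributions paid to international organisations 250.1, pension payments received by residents from foreign governments 211.3.)

8202.3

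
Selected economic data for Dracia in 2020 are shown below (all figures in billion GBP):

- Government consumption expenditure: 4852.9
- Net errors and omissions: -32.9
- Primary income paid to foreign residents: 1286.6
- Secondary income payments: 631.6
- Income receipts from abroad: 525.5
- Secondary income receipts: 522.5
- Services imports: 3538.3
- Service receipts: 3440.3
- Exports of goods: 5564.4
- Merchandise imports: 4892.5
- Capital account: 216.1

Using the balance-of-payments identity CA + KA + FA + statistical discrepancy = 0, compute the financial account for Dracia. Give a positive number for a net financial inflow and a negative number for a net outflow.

Goods balance = 5564.4 - 4892.5 = 671.9
Services balance = 3440.3 - 3538.3 = -98.0
Trade balance (goods + services) = 671.9 + (-98.0) = 573.9
Net primary income = 525.5 - 1286.6 = -761.1
Net secondary income = 522.5 - 631.6 = -109.1
Current account = 573.9 + (-761.1) + (-109.1) = -296.3
Financial account = -(-296.3 + 216.1 + (-32.9)) = 113.1

113.1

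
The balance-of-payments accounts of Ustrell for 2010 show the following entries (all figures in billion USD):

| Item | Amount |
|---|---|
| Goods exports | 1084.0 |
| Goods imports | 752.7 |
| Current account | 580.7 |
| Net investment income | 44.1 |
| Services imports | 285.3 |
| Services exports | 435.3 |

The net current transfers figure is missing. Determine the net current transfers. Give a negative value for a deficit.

Current account = goods balance + services balance + net primary income + net secondary income
Sum of the known components = 525.4
Net current transfers = CA - (known components) = 580.7 - 525.4 = 55.3

55.3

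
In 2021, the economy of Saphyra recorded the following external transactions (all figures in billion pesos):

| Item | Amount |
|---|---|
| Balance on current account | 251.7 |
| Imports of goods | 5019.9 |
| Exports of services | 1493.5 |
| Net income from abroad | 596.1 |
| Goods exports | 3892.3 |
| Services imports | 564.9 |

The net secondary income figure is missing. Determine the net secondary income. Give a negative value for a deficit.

Current account = goods balance + services balance + net primary income + net secondary income
Sum of the known components = 397.1
Net secondary income = CA - (known components) = 251.7 - 397.1 = -145.4

-145.4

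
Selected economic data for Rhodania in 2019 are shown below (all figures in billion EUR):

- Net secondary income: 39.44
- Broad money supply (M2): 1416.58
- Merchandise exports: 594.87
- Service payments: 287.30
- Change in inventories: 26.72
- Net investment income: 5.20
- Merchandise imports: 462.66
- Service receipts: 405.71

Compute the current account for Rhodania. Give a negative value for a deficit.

295.26

Goods balance = 594.87 - 462.66 = 132.21
Services balance = 405.71 - 287.30 = 118.41
Trade balance (goods + services) = 132.21 + 118.41 = 250.62
Net primary income = 5.20
Net secondary income = 39.44
Current account = 250.62 + 5.20 + 39.44 = 295.26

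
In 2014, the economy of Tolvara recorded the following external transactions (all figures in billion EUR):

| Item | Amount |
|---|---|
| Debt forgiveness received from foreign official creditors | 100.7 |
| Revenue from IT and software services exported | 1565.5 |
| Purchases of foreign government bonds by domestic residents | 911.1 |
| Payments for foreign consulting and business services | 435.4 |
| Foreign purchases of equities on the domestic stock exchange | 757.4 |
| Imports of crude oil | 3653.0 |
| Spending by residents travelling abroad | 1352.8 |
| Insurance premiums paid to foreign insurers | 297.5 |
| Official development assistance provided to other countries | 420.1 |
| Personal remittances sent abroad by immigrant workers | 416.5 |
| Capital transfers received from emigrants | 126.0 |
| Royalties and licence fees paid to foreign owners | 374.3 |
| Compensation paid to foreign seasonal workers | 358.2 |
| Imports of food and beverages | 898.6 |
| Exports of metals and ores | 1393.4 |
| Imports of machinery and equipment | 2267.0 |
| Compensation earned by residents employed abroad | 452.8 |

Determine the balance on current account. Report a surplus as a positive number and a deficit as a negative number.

-7061.7

Goods: 1393.4 - 898.6 - 2267.0 - 3653.0 = -5425.2
Services: -435.4 - 297.5 - 374.3 + 1565.5 - 1352.8 = -894.5
Primary income: 452.8 - 358.2 = 94.6
Secondary income: -420.1 - 416.5 = -836.6
Current account = (-5425.2) + (-894.5) + 94.6 + (-836.6) = -7061.7
(Excluded from the current account — capital account: debt forgiveness received from foreign official creditors 100.7, capital transfers received from emigrants 126.0; financial account: purchases of foreign government bonds by domestic residents 911.1, foreign purchases of equities on the domestic stock exchange 757.4.)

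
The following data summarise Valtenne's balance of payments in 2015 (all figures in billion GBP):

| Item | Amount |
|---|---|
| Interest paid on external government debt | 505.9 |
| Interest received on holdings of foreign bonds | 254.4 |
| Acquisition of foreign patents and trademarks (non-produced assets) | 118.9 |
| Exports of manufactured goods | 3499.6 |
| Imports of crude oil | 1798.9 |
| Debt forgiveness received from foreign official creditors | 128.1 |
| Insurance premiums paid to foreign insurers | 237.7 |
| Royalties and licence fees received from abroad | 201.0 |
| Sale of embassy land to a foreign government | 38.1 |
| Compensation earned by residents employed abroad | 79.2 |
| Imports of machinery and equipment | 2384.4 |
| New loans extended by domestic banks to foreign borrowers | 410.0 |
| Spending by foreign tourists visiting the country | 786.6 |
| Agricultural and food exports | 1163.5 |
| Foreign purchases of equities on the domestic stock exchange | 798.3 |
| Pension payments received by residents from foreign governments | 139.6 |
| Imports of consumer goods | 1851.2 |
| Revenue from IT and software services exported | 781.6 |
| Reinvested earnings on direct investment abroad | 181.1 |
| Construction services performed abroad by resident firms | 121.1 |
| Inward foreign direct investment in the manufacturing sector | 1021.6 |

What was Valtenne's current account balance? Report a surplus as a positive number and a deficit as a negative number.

Goods: -1798.9 + 1163.5 - 2384.4 - 1851.2 + 3499.6 = -1371.4
Services: -237.7 + 121.1 + 201.0 + 781.6 + 786.6 = 1652.6
Primary income: 79.2 - 505.9 + 254.4 + 181.1 = 8.8
Secondary income: 139.6
Current account = (-1371.4) + 1652.6 + 8.8 + 139.6 = 429.6
(Excluded from the current account — capital account: acquisition of foreign patents and trademarks (non-produced assets) 118.9, debt forgiveness received from foreign official creditors 128.1, sale of embassy land to a foreign government 38.1; financial account: new loans extended by domestic banks to foreign borrowers 410.0, foreign purchases of equities on the domestic stock exchange 798.3, inward foreign direct investment in the manufacturing sector 1021.6.)

429.6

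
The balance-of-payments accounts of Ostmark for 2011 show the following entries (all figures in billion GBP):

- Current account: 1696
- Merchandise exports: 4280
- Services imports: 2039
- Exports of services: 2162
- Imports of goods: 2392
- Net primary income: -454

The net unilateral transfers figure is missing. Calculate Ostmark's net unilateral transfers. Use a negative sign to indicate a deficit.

139

Current account = goods balance + services balance + net primary income + net secondary income
Sum of the known components = 1557
Net unilateral transfers = CA - (known components) = 1696 - 1557 = 139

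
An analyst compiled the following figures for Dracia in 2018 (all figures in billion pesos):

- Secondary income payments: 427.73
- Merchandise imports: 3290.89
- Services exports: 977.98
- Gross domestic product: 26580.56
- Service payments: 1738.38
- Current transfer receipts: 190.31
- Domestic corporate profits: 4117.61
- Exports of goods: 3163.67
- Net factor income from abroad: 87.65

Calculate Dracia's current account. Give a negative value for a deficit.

-1037.39

Goods balance = 3163.67 - 3290.89 = -127.22
Services balance = 977.98 - 1738.38 = -760.40
Trade balance (goods + services) = -127.22 + (-760.40) = -887.62
Net primary income = 87.65
Net secondary income = 190.31 - 427.73 = -237.42
Current account = -887.62 + 87.65 + (-237.42) = -1037.39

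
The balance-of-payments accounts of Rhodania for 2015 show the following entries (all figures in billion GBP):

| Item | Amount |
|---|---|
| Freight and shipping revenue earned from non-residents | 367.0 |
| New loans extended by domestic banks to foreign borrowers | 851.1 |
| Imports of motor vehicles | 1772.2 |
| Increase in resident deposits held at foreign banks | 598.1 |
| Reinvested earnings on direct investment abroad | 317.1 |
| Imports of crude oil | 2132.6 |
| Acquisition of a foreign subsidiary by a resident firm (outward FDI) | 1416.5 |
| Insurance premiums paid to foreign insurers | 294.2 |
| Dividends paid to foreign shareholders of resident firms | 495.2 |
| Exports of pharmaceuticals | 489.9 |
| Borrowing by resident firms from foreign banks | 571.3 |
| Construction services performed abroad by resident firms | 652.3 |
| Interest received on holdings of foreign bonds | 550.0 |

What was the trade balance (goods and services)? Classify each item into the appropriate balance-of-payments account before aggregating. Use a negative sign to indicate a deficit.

-2689.8

Goods: -1772.2 + 489.9 - 2132.6 = -3414.9
Services: 652.3 + 367.0 - 294.2 = 725.1
Trade balance = -3414.9 + 725.1 = -2689.8
(Excluded from the trade balance — financial account: new loans extended by domestic banks to foreign borrowers 851.1, increase in resident deposits held at foreign banks 598.1, acquisition of a foreign subsidiary by a resident firm (outward FDI) 1416.5, borrowing by resident firms from foreign banks 571.3; primary income: reinvested earnings on direct investment abroad 317.1, dividends paid to foreign shareholders of resident firms 495.2, interest received on holdings of foreign bonds 550.0.)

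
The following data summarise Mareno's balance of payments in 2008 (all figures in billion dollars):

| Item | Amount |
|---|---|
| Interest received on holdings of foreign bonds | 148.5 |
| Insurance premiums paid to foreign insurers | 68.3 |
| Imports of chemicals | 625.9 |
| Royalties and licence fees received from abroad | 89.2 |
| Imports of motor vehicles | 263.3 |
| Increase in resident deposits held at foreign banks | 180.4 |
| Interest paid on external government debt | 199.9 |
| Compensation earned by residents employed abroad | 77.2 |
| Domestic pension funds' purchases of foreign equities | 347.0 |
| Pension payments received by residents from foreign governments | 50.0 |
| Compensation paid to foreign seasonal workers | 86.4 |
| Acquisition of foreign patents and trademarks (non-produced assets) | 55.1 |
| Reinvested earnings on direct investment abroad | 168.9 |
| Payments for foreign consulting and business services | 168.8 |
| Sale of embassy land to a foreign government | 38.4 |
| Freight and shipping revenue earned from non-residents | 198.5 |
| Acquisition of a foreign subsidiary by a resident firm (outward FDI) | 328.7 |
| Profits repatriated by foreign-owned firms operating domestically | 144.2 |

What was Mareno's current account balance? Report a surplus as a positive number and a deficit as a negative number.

Goods: -263.3 - 625.9 = -889.2
Services: 89.2 - 168.8 + 198.5 - 68.3 = 50.6
Primary income: -144.2 + 148.5 - 86.4 + 77.2 - 199.9 + 168.9 = -35.9
Secondary income: 50.0
Current account = (-889.2) + 50.6 + (-35.9) + 50.0 = -824.5
(Excluded from the current account — financial account: increase in resident deposits held at foreign banks 180.4, domestic pension funds' purchases of foreign equities 347.0, acquisition of a foreign subsidiary by a resident firm (outward FDI) 328.7; capital account: acquisition of foreign patents and trademarks (non-produced assets) 55.1, sale of embassy land to a foreign government 38.4.)

-824.5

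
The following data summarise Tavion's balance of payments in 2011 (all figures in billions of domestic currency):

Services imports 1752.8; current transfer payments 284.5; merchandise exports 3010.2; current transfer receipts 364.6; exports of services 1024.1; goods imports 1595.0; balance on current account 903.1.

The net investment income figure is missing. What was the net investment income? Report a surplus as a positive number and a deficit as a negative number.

136.5

Current account = goods balance + services balance + net primary income + net secondary income
Sum of the known components = 766.6
Net investment income = CA - (known components) = 903.1 - 766.6 = 136.5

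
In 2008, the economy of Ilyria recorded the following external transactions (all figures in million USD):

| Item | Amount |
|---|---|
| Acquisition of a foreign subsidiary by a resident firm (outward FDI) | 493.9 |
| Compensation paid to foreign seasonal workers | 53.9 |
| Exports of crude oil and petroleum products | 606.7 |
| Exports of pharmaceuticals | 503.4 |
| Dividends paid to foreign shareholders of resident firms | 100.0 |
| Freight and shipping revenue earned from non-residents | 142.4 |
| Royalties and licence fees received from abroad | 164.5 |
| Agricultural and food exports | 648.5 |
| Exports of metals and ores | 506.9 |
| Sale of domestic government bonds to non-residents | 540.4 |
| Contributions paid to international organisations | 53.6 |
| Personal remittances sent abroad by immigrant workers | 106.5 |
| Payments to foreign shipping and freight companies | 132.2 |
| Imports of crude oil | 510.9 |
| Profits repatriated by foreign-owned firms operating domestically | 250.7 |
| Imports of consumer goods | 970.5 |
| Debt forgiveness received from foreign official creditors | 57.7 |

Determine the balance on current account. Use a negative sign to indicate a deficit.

394.1

Goods: 648.5 + 503.4 + 606.7 - 510.9 - 970.5 + 506.9 = 784.1
Services: -132.2 + 142.4 + 164.5 = 174.7
Primary income: -53.9 - 250.7 - 100.0 = -404.6
Secondary income: -106.5 - 53.6 = -160.1
Current account = 784.1 + 174.7 + (-404.6) + (-160.1) = 394.1
(Excluded from the current account — financial account: acquisition of a foreign subsidiary by a resident firm (outward FDI) 493.9, sale of domestic government bonds to non-residents 540.4; capital account: debt forgiveness received from foreign official creditors 57.7.)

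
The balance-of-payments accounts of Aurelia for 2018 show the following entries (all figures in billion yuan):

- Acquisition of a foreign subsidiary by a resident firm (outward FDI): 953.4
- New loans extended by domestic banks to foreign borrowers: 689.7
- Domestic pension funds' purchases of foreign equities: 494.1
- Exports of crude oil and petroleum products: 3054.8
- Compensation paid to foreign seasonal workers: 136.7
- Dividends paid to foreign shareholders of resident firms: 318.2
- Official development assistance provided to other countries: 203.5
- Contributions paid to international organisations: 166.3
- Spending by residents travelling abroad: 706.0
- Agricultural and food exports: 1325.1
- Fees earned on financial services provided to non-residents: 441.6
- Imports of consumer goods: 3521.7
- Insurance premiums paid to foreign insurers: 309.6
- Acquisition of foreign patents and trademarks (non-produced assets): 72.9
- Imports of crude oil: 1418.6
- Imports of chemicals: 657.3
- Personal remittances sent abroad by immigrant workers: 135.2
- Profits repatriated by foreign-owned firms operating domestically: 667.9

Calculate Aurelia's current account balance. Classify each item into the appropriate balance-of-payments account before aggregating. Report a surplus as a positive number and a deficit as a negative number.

Goods: 3054.8 + 1325.1 - 657.3 - 3521.7 - 1418.6 = -1217.7
Services: -706.0 - 309.6 + 441.6 = -574.0
Primary income: -667.9 - 318.2 - 136.7 = -1122.8
Secondary income: -203.5 - 135.2 - 166.3 = -505.0
Current account = (-1217.7) + (-574.0) + (-1122.8) + (-505.0) = -3419.5
(Excluded from the current account — financial account: acquisition of a foreign subsidiary by a resident firm (outward FDI) 953.4, new loans extended by domestic banks to foreign borrowers 689.7, domestic pension funds' purchases of foreign equities 494.1; capital account: acquisition of foreign patents and trademarks (non-produced assets) 72.9.)

-3419.5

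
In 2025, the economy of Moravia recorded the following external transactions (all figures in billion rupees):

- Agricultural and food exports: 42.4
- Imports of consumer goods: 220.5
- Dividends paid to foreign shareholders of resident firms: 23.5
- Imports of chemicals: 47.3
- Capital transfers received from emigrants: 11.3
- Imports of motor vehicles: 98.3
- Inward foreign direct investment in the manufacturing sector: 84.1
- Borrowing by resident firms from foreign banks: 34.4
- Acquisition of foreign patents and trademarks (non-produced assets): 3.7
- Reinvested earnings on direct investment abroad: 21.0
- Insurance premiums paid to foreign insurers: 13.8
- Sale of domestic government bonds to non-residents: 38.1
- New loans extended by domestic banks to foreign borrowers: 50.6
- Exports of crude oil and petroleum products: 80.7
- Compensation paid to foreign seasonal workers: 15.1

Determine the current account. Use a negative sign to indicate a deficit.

-274.4

Goods: 80.7 - 220.5 - 98.3 + 42.4 - 47.3 = -243.0
Services: -13.8
Primary income: -23.5 - 15.1 + 21.0 = -17.6
Current account = (-243.0) + (-13.8) + (-17.6) = -274.4
(Excluded from the current account — capital account: capital transfers received from emigrants 11.3, acquisition of foreign patents and trademarks (non-produced assets) 3.7; financial account: inward foreign direct investment in the manufacturing sector 84.1, borrowing by resident firms from foreign banks 34.4, sale of domestic government bonds to non-residents 38.1, new loans extended by domestic banks to foreign borrowers 50.6.)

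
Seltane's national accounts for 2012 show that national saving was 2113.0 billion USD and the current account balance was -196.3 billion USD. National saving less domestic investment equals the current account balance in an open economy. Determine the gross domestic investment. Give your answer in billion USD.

I = S - CA = 2113.0 - (-196.3) = 2309.3

2309.3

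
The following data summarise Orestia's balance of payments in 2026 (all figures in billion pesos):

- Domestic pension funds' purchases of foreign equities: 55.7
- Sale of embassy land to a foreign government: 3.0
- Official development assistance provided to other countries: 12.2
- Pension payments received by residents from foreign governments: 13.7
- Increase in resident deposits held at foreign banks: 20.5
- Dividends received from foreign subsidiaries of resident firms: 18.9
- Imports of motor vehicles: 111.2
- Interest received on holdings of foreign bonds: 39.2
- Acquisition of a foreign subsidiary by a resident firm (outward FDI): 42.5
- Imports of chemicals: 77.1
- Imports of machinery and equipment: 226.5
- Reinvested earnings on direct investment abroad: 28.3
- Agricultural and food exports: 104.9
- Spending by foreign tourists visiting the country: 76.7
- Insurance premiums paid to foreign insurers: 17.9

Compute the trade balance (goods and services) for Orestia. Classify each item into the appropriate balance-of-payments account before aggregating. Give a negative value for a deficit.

Goods: -226.5 - 111.2 - 77.1 + 104.9 = -309.9
Services: -17.9 + 76.7 = 58.8
Trade balance = -309.9 + 58.8 = -251.1
(Excluded from the trade balance — financial account: domestic pension funds' purchases of foreign equities 55.7, increase in resident deposits held at foreign banks 20.5, acquisition of a foreign subsidiary by a resident firm (outward FDI) 42.5; capital account: sale of embassy land to a foreign government 3.0; secondary income: official development assistance provided to other countries 12.2, pension payments received by residents from foreign governments 13.7; primary income: dividends received from foreign subsidiaries of resident firms 18.9, interest received on holdings of foreign bonds 39.2, reinvested earnings on direct investment abroad 28.3.)

-251.1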